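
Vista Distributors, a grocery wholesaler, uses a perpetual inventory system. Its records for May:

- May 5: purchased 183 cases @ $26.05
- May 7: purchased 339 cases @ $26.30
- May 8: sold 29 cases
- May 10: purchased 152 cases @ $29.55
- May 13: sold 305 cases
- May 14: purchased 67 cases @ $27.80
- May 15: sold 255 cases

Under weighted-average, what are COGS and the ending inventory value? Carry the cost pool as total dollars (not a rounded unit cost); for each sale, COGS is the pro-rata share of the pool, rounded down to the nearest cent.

COGS = $15,913.16; ending inventory = $4,123.89

After May 5: 183 on hand, pool $4,767.15 (≈ $26.0500 each)
After May 7: 522 on hand, pool $13,682.85 (≈ $26.2124 each)
May 8, sell 29: 29/522 × $13,682.85 → $760.15
After May 10: 645 on hand, pool $17,414.30 (≈ $26.9989 each)
May 13, sell 305: 305/645 × $17,414.30 → $8,234.66
After May 14: 407 on hand, pool $11,042.24 (≈ $27.1308 each)
May 15, sell 255: 255/407 × $11,042.24 → $6,918.35
Total COGS = $760.15 + $8,234.66 + $6,918.35 = $15,913.16
Ending inventory (cost pool remaining) = $4,123.89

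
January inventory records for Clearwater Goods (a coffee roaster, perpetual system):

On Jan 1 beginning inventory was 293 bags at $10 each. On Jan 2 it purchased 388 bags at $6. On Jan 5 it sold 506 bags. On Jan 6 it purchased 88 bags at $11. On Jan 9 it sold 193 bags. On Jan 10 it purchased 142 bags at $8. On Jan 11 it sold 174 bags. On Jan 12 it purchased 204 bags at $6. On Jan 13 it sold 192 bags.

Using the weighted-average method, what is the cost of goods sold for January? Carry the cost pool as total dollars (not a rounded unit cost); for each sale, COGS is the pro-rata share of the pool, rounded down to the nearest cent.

COGS = $8,268.17

After Jan 1: 293 on hand, pool $2,930.00 (≈ $10.0000 each)
After Jan 2: 681 on hand, pool $5,258.00 (≈ $7.7210 each)
Jan 5, sell 506: 506/681 × $5,258.00 → $3,906.82
After Jan 6: 263 on hand, pool $2,319.18 (≈ $8.8182 each)
Jan 9, sell 193: 193/263 × $2,319.18 → $1,701.90
After Jan 10: 212 on hand, pool $1,753.28 (≈ $8.2702 each)
Jan 11, sell 174: 174/212 × $1,753.28 → $1,439.01
After Jan 12: 242 on hand, pool $1,538.27 (≈ $6.3565 each)
Jan 13, sell 192: 192/242 × $1,538.27 → $1,220.44
Total COGS = $3,906.82 + $1,701.90 + $1,439.01 + $1,220.44 = $8,268.17
Ending inventory (cost pool remaining) = $317.83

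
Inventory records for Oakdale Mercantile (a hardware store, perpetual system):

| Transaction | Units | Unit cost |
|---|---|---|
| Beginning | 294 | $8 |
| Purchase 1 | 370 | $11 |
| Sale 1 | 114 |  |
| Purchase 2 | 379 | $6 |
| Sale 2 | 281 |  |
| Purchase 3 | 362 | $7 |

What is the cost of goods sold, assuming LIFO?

Sale 1 (114) [LIFO — newest first]: 114 @ $11 = $1,254
Sale 2 (281) [LIFO — newest first]: 281 @ $6 = $1,686
Total COGS = $1,254 + $1,686 = $2,940
Ending inventory: 294 @ $8 + 256 @ $11 + 98 @ $6 + 362 @ $7 = $8,290
Check: goods available $11,230 = COGS $2,940 + ending $8,290

COGS = $2,940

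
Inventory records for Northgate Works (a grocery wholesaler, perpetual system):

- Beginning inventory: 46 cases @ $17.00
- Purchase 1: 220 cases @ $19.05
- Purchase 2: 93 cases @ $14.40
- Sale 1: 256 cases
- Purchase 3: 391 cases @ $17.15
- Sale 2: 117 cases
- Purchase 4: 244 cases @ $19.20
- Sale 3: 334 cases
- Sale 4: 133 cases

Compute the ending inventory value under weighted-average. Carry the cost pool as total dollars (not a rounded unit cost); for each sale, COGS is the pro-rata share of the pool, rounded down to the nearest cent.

After Beginning: 46 on hand, pool $782.00 (≈ $17.0000 each)
After Purchase 1: 266 on hand, pool $4,973.00 (≈ $18.6955 each)
After Purchase 2: 359 on hand, pool $6,312.20 (≈ $17.5827 each)
Sale 1, sell 256: 256/359 × $6,312.20 → $4,501.17
After Purchase 3: 494 on hand, pool $8,516.68 (≈ $17.2402 each)
Sale 2, sell 117: 117/494 × $8,516.68 → $2,017.10
After Purchase 4: 621 on hand, pool $11,184.38 (≈ $18.0103 each)
Sale 3, sell 334: 334/621 × $11,184.38 → $6,015.43
Sale 4, sell 133: 133/287 × $5,168.95 → $2,395.36
Total COGS = $4,501.17 + $2,017.10 + $6,015.43 + $2,395.36 = $14,929.06
Ending inventory (cost pool remaining) = $2,773.59

Ending inventory = $2,773.59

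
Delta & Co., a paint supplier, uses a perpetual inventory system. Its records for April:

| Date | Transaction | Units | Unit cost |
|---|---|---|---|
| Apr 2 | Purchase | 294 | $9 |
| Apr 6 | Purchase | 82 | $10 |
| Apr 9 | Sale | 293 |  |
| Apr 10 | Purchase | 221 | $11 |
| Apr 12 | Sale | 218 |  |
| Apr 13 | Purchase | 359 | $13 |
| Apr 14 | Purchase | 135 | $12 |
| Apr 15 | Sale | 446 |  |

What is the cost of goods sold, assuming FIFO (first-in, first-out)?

COGS = $10,576

Apr 9, 293 sold [FIFO — oldest first]: 293 @ $9 = $2,637
Apr 12, 218 sold [FIFO — oldest first]: 1 @ $9 + 82 @ $10 + 135 @ $11 = $2,314
Apr 15, 446 sold [FIFO — oldest first]: 86 @ $11 + 359 @ $13 + 1 @ $12 = $5,625
Total COGS = $2,637 + $2,314 + $5,625 = $10,576
Ending inventory: 134 @ $12 = $1,608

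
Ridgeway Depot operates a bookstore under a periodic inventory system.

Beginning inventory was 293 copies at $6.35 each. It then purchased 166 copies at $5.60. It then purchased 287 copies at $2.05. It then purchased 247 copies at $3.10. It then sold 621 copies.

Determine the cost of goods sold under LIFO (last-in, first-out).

COGS = $1,841.25

Sale 1 (621) [LIFO — newest first]: 247 @ $3.10 + 287 @ $2.05 + 87 @ $5.60 = $1,841.25
Ending inventory: 293 @ $6.35 + 79 @ $5.60 = $2,302.95
Check: goods available $4,144.20 = COGS $1,841.25 + ending $2,302.95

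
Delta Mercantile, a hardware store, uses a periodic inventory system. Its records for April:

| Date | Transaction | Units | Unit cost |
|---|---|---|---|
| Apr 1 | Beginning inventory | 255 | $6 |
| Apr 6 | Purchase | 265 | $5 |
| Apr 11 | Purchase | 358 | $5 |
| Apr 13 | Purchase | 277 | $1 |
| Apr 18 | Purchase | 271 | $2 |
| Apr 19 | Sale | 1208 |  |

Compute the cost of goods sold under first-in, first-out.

Apr 19, 1208 sold [FIFO — oldest first]: 255 @ $6 + 265 @ $5 + 358 @ $5 + 277 @ $1 + 53 @ $2 = $5,028
Ending inventory: 218 @ $2 = $436

COGS = $5,028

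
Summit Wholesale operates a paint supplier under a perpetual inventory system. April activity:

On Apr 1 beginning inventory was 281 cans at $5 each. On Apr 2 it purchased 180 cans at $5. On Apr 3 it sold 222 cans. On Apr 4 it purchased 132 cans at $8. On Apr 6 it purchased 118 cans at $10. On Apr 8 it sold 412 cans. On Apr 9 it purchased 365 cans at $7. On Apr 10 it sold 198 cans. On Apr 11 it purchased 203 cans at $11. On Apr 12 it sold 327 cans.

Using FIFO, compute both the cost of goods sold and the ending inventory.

Apr 3, 222 sold [FIFO — oldest first]: 222 @ $5 = $1,110
Apr 8, 412 sold [FIFO — oldest first]: 59 @ $5 + 180 @ $5 + 132 @ $8 + 41 @ $10 = $2,661
Apr 10, 198 sold [FIFO — oldest first]: 77 @ $10 + 121 @ $7 = $1,617
Apr 12, 327 sold [FIFO — oldest first]: 244 @ $7 + 83 @ $11 = $2,621
Total COGS = $1,110 + $2,661 + $1,617 + $2,621 = $8,009
Ending inventory: 120 @ $11 = $1,320
Check: goods available $9,329 = COGS $8,009 + ending $1,320

COGS = $8,009; ending inventory = $1,320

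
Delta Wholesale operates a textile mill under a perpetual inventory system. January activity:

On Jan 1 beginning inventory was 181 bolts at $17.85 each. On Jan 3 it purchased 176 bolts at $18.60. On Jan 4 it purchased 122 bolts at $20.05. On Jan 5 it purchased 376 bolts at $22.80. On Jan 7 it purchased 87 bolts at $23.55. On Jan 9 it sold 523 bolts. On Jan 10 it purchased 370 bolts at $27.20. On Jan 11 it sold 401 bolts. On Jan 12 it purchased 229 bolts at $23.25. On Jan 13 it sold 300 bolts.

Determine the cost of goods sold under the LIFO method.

Jan 9, 523 sold [LIFO — newest first]: 87 @ $23.55 + 376 @ $22.80 + 60 @ $20.05 = $11,824.65
Jan 11, 401 sold [LIFO — newest first]: 370 @ $27.20 + 31 @ $20.05 = $10,685.55
Jan 13, 300 sold [LIFO — newest first]: 229 @ $23.25 + 31 @ $20.05 + 40 @ $18.60 = $6,689.80
Total COGS = $11,824.65 + $10,685.55 + $6,689.80 = $29,200.00
Ending inventory: 181 @ $17.85 + 136 @ $18.60 = $5,760.45

COGS = $29,200.00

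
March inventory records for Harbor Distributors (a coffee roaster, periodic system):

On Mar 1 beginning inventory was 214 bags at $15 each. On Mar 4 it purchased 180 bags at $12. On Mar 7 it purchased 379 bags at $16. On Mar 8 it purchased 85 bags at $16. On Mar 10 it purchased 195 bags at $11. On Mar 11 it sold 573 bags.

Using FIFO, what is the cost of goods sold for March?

Mar 11, 573 sold [FIFO — oldest first]: 214 @ $15 + 180 @ $12 + 179 @ $16 = $8,234
Ending inventory: 200 @ $16 + 85 @ $16 + 195 @ $11 = $6,705

COGS = $8,234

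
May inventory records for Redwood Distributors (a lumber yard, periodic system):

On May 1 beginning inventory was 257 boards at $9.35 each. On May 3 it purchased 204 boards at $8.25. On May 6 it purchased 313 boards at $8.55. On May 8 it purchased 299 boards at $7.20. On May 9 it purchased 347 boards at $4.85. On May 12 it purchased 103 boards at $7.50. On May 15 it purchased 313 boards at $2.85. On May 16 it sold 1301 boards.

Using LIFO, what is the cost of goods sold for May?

COGS = $7,543.75

May 16, 1301 sold [LIFO — newest first]: 313 @ $2.85 + 103 @ $7.50 + 347 @ $4.85 + 299 @ $7.20 + 239 @ $8.55 = $7,543.75
Ending inventory: 257 @ $9.35 + 204 @ $8.25 + 74 @ $8.55 = $4,718.65
Check: goods available $12,262.40 = COGS $7,543.75 + ending $4,718.65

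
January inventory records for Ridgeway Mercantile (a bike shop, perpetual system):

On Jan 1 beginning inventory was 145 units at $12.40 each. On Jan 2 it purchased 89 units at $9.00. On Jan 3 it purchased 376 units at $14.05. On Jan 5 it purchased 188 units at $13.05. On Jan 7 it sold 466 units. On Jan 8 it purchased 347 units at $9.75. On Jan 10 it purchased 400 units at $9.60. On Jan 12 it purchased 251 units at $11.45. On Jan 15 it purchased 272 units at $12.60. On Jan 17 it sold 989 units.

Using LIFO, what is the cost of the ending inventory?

Ending inventory = $6,715.65

Jan 7, 466 sold [LIFO — newest first]: 188 @ $13.05 + 278 @ $14.05 = $6,359.30
Jan 17, 989 sold [LIFO — newest first]: 272 @ $12.60 + 251 @ $11.45 + 400 @ $9.60 + 66 @ $9.75 = $10,784.65
Total COGS = $6,359.30 + $10,784.65 = $17,143.95
Ending inventory: 145 @ $12.40 + 89 @ $9.00 + 98 @ $14.05 + 281 @ $9.75 = $6,715.65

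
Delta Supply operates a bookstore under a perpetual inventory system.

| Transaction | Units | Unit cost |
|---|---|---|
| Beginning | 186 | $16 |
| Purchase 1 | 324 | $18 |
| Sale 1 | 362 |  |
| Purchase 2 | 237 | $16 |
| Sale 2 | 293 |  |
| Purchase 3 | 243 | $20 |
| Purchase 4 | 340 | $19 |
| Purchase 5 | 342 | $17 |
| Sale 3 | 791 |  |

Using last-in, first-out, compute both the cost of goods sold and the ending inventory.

Sale 1 (362) [LIFO — newest first]: 324 @ $18 + 38 @ $16 = $6,440
Sale 2 (293) [LIFO — newest first]: 237 @ $16 + 56 @ $16 = $4,688
Sale 3 (791) [LIFO — newest first]: 342 @ $17 + 340 @ $19 + 109 @ $20 = $14,454
Total COGS = $6,440 + $4,688 + $14,454 = $25,582
Ending inventory: 92 @ $16 + 134 @ $20 = $4,152

COGS = $25,582; ending inventory = $4,152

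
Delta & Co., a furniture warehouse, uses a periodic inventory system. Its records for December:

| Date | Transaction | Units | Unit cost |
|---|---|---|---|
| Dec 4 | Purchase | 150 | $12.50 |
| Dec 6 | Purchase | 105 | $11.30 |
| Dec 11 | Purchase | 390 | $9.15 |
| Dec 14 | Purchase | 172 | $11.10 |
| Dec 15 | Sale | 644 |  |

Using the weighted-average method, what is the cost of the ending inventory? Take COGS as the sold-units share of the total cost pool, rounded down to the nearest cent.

Ending inventory = $1,808.18

Dec 15, sell 644: 644/817 × $8,539.20 → $6,731.02
Ending inventory (cost pool remaining) = $1,808.18
Check: goods available $8,539.20 = COGS $6,731.02 + ending $1,808.18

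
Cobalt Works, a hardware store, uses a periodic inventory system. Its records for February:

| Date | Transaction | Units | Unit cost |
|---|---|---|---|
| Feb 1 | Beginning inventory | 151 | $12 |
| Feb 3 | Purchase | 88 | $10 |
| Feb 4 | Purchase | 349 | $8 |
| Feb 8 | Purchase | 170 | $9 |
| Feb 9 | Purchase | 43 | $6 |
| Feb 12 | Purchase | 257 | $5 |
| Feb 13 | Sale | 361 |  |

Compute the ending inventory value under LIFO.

Ending inventory = $6,465

Feb 13, 361 sold [LIFO — newest first]: 257 @ $5 + 43 @ $6 + 61 @ $9 = $2,092
Ending inventory: 151 @ $12 + 88 @ $10 + 349 @ $8 + 109 @ $9 = $6,465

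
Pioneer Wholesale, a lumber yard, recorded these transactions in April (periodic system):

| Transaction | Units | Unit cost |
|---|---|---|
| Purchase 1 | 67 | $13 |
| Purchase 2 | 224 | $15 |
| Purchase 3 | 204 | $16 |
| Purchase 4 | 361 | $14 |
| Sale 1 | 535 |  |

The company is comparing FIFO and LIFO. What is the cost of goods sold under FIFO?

COGS = $8,055

FIFO COGS: 67 @ $13 + 224 @ $15 + 204 @ $16 + 40 @ $14 = $8,055
LIFO COGS: 361 @ $14 + 174 @ $16 = $7,838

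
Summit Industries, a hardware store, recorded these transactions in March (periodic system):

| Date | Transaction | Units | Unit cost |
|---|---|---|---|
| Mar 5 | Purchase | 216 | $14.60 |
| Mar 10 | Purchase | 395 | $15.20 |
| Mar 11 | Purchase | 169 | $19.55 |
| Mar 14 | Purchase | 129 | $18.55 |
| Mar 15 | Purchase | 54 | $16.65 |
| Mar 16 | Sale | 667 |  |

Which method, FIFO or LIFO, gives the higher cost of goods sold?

LIFO

FIFO COGS: 216 @ $14.60 + 395 @ $15.20 + 56 @ $19.55 = $10,252.40
LIFO COGS: 54 @ $16.65 + 129 @ $18.55 + 169 @ $19.55 + 315 @ $15.20 = $11,384.00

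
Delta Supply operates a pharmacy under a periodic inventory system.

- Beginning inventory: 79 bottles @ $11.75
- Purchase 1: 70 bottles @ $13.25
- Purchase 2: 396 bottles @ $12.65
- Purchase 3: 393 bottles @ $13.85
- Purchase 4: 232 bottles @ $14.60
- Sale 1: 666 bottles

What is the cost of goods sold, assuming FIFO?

Sale 1 (666) [FIFO — oldest first]: 79 @ $11.75 + 70 @ $13.25 + 396 @ $12.65 + 121 @ $13.85 = $8,541.00
Ending inventory: 272 @ $13.85 + 232 @ $14.60 = $7,154.40

COGS = $8,541.00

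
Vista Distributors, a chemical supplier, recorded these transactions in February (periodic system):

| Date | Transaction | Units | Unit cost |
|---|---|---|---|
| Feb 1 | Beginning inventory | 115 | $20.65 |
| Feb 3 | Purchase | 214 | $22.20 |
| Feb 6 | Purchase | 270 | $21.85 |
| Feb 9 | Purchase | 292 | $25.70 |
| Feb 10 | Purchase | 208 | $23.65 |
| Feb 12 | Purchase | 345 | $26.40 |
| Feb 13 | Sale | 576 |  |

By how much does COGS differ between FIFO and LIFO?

$2,095.80

FIFO COGS: 115 @ $20.65 + 214 @ $22.20 + 247 @ $21.85 = $12,522.50
LIFO COGS: 345 @ $26.40 + 208 @ $23.65 + 23 @ $25.70 = $14,618.30
Difference = |$12,522.50 − $14,618.30| = $2,095.80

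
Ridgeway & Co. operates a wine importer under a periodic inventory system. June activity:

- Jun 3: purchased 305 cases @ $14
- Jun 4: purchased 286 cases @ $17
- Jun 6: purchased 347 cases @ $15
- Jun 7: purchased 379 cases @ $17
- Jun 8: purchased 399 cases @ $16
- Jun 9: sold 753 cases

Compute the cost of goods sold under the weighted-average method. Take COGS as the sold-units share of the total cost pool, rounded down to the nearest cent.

Jun 9, sell 753: 753/1716 × $27,164.00 → $11,919.86
Ending inventory (cost pool remaining) = $15,244.14

COGS = $11,919.86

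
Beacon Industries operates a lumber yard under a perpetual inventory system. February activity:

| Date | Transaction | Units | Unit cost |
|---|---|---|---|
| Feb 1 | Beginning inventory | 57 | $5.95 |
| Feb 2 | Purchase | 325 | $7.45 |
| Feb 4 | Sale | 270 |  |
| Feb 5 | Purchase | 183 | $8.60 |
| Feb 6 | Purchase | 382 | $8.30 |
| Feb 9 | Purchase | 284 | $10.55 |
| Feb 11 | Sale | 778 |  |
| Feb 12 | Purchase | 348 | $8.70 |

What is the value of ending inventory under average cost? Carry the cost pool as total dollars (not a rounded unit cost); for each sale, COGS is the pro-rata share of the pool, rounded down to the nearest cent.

After Feb 1: 57 on hand, pool $339.15 (≈ $5.9500 each)
After Feb 2: 382 on hand, pool $2,760.40 (≈ $7.2262 each)
Feb 4, sell 270: 270/382 × $2,760.40 → $1,951.06
After Feb 5: 295 on hand, pool $2,383.14 (≈ $8.0784 each)
After Feb 6: 677 on hand, pool $5,553.74 (≈ $8.2035 each)
After Feb 9: 961 on hand, pool $8,549.94 (≈ $8.8969 each)
Feb 11, sell 778: 778/961 × $8,549.94 → $6,921.80
After Feb 12: 531 on hand, pool $4,655.74 (≈ $8.7679 each)
Total COGS = $1,951.06 + $6,921.80 = $8,872.86
Ending inventory (cost pool remaining) = $4,655.74
Check: goods available $13,528.60 = COGS $8,872.86 + ending $4,655.74

Ending inventory = $4,655.74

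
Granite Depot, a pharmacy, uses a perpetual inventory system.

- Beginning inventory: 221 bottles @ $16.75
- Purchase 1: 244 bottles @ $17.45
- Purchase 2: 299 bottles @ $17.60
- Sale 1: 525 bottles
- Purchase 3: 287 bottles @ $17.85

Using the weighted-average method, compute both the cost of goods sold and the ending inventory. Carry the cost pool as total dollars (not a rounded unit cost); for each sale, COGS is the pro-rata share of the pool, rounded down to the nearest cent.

COGS = $9,085.76; ending inventory = $9,259.14

After Beginning: 221 on hand, pool $3,701.75 (≈ $16.7500 each)
After Purchase 1: 465 on hand, pool $7,959.55 (≈ $17.1173 each)
After Purchase 2: 764 on hand, pool $13,221.95 (≈ $17.3062 each)
Sale 1, sell 525: 525/764 × $13,221.95 → $9,085.76
After Purchase 3: 526 on hand, pool $9,259.14 (≈ $17.6029 each)
Ending inventory (cost pool remaining) = $9,259.14
Check: goods available $18,344.90 = COGS $9,085.76 + ending $9,259.14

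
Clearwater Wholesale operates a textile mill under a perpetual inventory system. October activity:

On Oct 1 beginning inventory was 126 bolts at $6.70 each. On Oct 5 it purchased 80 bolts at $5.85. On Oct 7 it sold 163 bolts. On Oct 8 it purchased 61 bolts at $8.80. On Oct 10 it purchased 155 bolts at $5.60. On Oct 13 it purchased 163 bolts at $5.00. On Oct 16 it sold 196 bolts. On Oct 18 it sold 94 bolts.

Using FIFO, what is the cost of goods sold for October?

COGS = $2,872.00

Oct 7, 163 sold [FIFO — oldest first]: 126 @ $6.70 + 37 @ $5.85 = $1,060.65
Oct 16, 196 sold [FIFO — oldest first]: 43 @ $5.85 + 61 @ $8.80 + 92 @ $5.60 = $1,303.55
Oct 18, 94 sold [FIFO — oldest first]: 63 @ $5.60 + 31 @ $5.00 = $507.80
Total COGS = $1,060.65 + $1,303.55 + $507.80 = $2,872.00
Ending inventory: 132 @ $5.00 = $660.00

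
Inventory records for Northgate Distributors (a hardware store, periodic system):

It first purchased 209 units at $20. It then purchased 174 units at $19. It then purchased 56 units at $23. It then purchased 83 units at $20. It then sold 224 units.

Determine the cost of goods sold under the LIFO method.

COGS = $4,563

Sale 1 (224) [LIFO — newest first]: 83 @ $20 + 56 @ $23 + 85 @ $19 = $4,563
Ending inventory: 209 @ $20 + 89 @ $19 = $5,871
Check: goods available $10,434 = COGS $4,563 + ending $5,871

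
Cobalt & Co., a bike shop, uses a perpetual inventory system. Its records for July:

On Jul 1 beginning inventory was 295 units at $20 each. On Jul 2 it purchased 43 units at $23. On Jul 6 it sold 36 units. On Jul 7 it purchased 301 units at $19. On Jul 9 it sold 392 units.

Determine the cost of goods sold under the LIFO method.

Jul 6, 36 sold [LIFO — newest first]: 36 @ $23 = $828
Jul 9, 392 sold [LIFO — newest first]: 301 @ $19 + 7 @ $23 + 84 @ $20 = $7,560
Total COGS = $828 + $7,560 = $8,388
Ending inventory: 211 @ $20 = $4,220

COGS = $8,388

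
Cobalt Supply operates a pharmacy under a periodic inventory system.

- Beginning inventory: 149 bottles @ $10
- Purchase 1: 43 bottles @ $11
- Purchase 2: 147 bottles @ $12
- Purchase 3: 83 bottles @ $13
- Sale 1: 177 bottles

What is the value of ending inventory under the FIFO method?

Ending inventory = $3,008

Sale 1 (177) [FIFO — oldest first]: 149 @ $10 + 28 @ $11 = $1,798
Ending inventory: 15 @ $11 + 147 @ $12 + 83 @ $13 = $3,008
Check: goods available $4,806 = COGS $1,798 + ending $3,008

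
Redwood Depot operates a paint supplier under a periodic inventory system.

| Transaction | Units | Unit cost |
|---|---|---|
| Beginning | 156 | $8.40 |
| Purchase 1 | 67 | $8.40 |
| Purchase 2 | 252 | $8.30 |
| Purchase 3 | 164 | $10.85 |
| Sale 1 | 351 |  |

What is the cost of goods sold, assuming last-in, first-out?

Sale 1 (351) [LIFO — newest first]: 164 @ $10.85 + 187 @ $8.30 = $3,331.50
Ending inventory: 156 @ $8.40 + 67 @ $8.40 + 65 @ $8.30 = $2,412.70
Check: goods available $5,744.20 = COGS $3,331.50 + ending $2,412.70

COGS = $3,331.50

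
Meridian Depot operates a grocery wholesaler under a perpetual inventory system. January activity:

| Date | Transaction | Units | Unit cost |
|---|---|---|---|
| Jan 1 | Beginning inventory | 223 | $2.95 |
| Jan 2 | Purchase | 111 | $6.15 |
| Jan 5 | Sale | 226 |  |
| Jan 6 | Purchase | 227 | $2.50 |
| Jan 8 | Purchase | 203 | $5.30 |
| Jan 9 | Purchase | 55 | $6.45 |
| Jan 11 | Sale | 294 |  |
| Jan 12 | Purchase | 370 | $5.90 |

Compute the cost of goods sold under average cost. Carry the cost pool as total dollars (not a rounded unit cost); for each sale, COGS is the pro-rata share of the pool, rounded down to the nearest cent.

After Jan 1: 223 on hand, pool $657.85 (≈ $2.9500 each)
After Jan 2: 334 on hand, pool $1,340.50 (≈ $4.0135 each)
Jan 5, sell 226: 226/334 × $1,340.50 → $907.04
After Jan 6: 335 on hand, pool $1,000.96 (≈ $2.9879 each)
After Jan 8: 538 on hand, pool $2,076.86 (≈ $3.8603 each)
After Jan 9: 593 on hand, pool $2,431.61 (≈ $4.1005 each)
Jan 11, sell 294: 294/593 × $2,431.61 → $1,205.55
After Jan 12: 669 on hand, pool $3,409.06 (≈ $5.0958 each)
Total COGS = $907.04 + $1,205.55 = $2,112.59
Ending inventory (cost pool remaining) = $3,409.06
Check: goods available $5,521.65 = COGS $2,112.59 + ending $3,409.06

COGS = $2,112.59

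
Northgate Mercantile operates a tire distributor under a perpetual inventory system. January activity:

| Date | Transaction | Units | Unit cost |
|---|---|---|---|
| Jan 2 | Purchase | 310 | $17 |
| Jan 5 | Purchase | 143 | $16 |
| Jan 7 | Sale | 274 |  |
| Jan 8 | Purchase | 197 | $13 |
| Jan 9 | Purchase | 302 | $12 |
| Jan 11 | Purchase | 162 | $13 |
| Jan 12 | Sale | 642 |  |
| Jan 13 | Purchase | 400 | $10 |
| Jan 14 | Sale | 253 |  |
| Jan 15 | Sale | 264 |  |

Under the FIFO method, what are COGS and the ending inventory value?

COGS = $19,039; ending inventory = $810

Jan 7, 274 sold [FIFO — oldest first]: 274 @ $17 = $4,658
Jan 12, 642 sold [FIFO — oldest first]: 36 @ $17 + 143 @ $16 + 197 @ $13 + 266 @ $12 = $8,653
Jan 14, 253 sold [FIFO — oldest first]: 36 @ $12 + 162 @ $13 + 55 @ $10 = $3,088
Jan 15, 264 sold [FIFO — oldest first]: 264 @ $10 = $2,640
Total COGS = $4,658 + $8,653 + $3,088 + $2,640 = $19,039
Ending inventory: 81 @ $10 = $810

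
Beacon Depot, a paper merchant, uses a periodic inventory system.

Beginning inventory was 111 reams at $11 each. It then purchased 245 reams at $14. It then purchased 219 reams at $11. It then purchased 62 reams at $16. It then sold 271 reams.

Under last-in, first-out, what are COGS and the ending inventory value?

COGS = $3,291; ending inventory = $4,761

Sale 1 (271) [LIFO — newest first]: 62 @ $16 + 209 @ $11 = $3,291
Ending inventory: 111 @ $11 + 245 @ $14 + 10 @ $11 = $4,761
Check: goods available $8,052 = COGS $3,291 + ending $4,761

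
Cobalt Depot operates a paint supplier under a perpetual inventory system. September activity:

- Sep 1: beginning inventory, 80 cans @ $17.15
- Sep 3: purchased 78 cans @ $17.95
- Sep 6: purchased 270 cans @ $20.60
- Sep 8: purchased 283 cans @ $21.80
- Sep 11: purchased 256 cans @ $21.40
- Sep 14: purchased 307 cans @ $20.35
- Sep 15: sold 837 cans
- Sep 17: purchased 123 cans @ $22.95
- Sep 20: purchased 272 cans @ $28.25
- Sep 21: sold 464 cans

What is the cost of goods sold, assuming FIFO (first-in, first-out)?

Sep 15, 837 sold [FIFO — oldest first]: 80 @ $17.15 + 78 @ $17.95 + 270 @ $20.60 + 283 @ $21.80 + 126 @ $21.40 = $17,199.90
Sep 21, 464 sold [FIFO — oldest first]: 130 @ $21.40 + 307 @ $20.35 + 27 @ $22.95 = $9,649.10
Total COGS = $17,199.90 + $9,649.10 = $26,849.00
Ending inventory: 96 @ $22.95 + 272 @ $28.25 = $9,887.20
Check: goods available $36,736.20 = COGS $26,849.00 + ending $9,887.20

COGS = $26,849.00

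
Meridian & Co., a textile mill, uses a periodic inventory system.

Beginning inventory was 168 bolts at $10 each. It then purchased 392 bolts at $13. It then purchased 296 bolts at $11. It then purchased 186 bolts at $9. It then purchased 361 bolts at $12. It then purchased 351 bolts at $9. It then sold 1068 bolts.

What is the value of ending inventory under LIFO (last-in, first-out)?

Ending inventory = $8,162

Sale 1 (1068) [LIFO — newest first]: 351 @ $9 + 361 @ $12 + 186 @ $9 + 170 @ $11 = $11,035
Ending inventory: 168 @ $10 + 392 @ $13 + 126 @ $11 = $8,162
Check: goods available $19,197 = COGS $11,035 + ending $8,162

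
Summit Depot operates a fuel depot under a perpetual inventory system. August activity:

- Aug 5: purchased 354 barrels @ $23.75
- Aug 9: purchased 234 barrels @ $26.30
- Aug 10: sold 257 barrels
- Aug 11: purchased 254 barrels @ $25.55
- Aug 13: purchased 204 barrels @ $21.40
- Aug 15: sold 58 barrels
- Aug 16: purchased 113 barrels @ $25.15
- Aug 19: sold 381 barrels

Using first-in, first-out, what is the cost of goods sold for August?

COGS = $17,321.10

Aug 10, 257 sold [FIFO — oldest first]: 257 @ $23.75 = $6,103.75
Aug 15, 58 sold [FIFO — oldest first]: 58 @ $23.75 = $1,377.50
Aug 19, 381 sold [FIFO — oldest first]: 39 @ $23.75 + 234 @ $26.30 + 108 @ $25.55 = $9,839.85
Total COGS = $6,103.75 + $1,377.50 + $9,839.85 = $17,321.10
Ending inventory: 146 @ $25.55 + 204 @ $21.40 + 113 @ $25.15 = $10,937.85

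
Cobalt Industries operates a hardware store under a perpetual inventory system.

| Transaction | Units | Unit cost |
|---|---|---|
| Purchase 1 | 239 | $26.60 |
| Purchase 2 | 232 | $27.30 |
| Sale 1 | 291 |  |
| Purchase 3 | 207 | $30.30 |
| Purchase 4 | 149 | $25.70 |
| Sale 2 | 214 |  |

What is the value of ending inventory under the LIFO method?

Sale 1 (291) [LIFO — newest first]: 232 @ $27.30 + 59 @ $26.60 = $7,903.00
Sale 2 (214) [LIFO — newest first]: 149 @ $25.70 + 65 @ $30.30 = $5,798.80
Total COGS = $7,903.00 + $5,798.80 = $13,701.80
Ending inventory: 180 @ $26.60 + 142 @ $30.30 = $9,090.60
Check: goods available $22,792.40 = COGS $13,701.80 + ending $9,090.60

Ending inventory = $9,090.60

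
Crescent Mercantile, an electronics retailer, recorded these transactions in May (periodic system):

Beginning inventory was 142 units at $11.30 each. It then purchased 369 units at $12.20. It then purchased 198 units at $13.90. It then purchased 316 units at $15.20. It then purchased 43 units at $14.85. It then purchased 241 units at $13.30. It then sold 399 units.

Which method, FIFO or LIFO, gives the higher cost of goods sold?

FIFO COGS: 142 @ $11.30 + 257 @ $12.20 = $4,740.00
LIFO COGS: 241 @ $13.30 + 43 @ $14.85 + 115 @ $15.20 = $5,591.85

LIFO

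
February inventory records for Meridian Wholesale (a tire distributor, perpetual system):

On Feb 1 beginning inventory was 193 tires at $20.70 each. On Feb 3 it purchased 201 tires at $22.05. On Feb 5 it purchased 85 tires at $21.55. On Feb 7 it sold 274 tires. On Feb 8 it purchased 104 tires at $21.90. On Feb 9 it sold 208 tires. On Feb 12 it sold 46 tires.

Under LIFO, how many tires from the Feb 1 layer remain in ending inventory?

55

Feb 7, 274 sold [LIFO — newest first]: 85 @ $21.55 + 189 @ $22.05 = $5,999.20
Feb 9, 208 sold [LIFO — newest first]: 104 @ $21.90 + 12 @ $22.05 + 92 @ $20.70 = $4,446.60
Feb 12, 46 sold [LIFO — newest first]: 46 @ $20.70 = $952.20
Total COGS = $5,999.20 + $4,446.60 + $952.20 = $11,398.00
Ending inventory: 55 @ $20.70 = $1,138.50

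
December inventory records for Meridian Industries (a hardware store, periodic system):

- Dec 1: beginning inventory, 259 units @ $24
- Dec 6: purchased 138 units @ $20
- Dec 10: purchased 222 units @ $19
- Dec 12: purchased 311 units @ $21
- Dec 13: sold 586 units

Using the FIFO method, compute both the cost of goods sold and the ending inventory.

COGS = $12,567; ending inventory = $7,158

Dec 13, 586 sold [FIFO — oldest first]: 259 @ $24 + 138 @ $20 + 189 @ $19 = $12,567
Ending inventory: 33 @ $19 + 311 @ $21 = $7,158
Check: goods available $19,725 = COGS $12,567 + ending $7,158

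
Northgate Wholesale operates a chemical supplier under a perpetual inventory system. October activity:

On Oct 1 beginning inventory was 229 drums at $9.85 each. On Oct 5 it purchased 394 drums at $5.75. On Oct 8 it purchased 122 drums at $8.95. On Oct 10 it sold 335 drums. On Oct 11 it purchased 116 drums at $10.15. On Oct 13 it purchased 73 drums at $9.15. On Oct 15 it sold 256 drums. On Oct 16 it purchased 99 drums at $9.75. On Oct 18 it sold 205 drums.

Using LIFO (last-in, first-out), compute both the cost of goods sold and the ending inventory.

COGS = $6,122.00; ending inventory = $2,301.65

Oct 10, 335 sold [LIFO — newest first]: 122 @ $8.95 + 213 @ $5.75 = $2,316.65
Oct 15, 256 sold [LIFO — newest first]: 73 @ $9.15 + 116 @ $10.15 + 67 @ $5.75 = $2,230.60
Oct 18, 205 sold [LIFO — newest first]: 99 @ $9.75 + 106 @ $5.75 = $1,574.75
Total COGS = $2,316.65 + $2,230.60 + $1,574.75 = $6,122.00
Ending inventory: 229 @ $9.85 + 8 @ $5.75 = $2,301.65
Check: goods available $8,423.65 = COGS $6,122.00 + ending $2,301.65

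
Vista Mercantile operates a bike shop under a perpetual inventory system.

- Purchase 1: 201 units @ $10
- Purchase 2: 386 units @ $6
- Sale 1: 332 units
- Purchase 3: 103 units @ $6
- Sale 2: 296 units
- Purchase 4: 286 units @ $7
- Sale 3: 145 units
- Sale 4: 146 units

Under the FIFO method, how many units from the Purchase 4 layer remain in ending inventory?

Sale 1 (332) [FIFO — oldest first]: 201 @ $10 + 131 @ $6 = $2,796
Sale 2 (296) [FIFO — oldest first]: 255 @ $6 + 41 @ $6 = $1,776
Sale 3 (145) [FIFO — oldest first]: 62 @ $6 + 83 @ $7 = $953
Sale 4 (146) [FIFO — oldest first]: 146 @ $7 = $1,022
Total COGS = $2,796 + $1,776 + $953 + $1,022 = $6,547
Ending inventory: 57 @ $7 = $399
Check: goods available $6,946 = COGS $6,547 + ending $399

57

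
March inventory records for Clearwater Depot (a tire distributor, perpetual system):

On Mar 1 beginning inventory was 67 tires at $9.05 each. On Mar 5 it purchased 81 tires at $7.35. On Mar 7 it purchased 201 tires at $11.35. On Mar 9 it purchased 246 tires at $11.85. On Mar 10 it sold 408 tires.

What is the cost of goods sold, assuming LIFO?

COGS = $4,753.80

Mar 10, 408 sold [LIFO — newest first]: 246 @ $11.85 + 162 @ $11.35 = $4,753.80
Ending inventory: 67 @ $9.05 + 81 @ $7.35 + 39 @ $11.35 = $1,644.35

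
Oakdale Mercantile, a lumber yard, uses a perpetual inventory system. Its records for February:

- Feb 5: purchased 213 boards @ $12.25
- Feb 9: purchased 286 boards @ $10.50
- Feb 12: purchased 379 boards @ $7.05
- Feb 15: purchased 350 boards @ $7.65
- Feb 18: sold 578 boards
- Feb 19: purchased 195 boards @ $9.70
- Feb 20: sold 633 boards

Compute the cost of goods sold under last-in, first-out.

Feb 18, 578 sold [LIFO — newest first]: 350 @ $7.65 + 228 @ $7.05 = $4,284.90
Feb 20, 633 sold [LIFO — newest first]: 195 @ $9.70 + 151 @ $7.05 + 286 @ $10.50 + 1 @ $12.25 = $5,971.30
Total COGS = $4,284.90 + $5,971.30 = $10,256.20
Ending inventory: 212 @ $12.25 = $2,597.00
Check: goods available $12,853.20 = COGS $10,256.20 + ending $2,597.00

COGS = $10,256.20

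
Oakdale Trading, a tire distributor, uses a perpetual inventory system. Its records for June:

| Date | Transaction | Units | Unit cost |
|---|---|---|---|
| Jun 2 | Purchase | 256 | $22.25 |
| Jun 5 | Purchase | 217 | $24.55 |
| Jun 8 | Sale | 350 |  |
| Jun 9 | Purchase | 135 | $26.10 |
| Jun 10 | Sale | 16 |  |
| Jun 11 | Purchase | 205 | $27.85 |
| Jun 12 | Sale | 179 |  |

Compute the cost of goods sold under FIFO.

COGS = $12,902.55

Jun 8, 350 sold [FIFO — oldest first]: 256 @ $22.25 + 94 @ $24.55 = $8,003.70
Jun 10, 16 sold [FIFO — oldest first]: 16 @ $24.55 = $392.80
Jun 12, 179 sold [FIFO — oldest first]: 107 @ $24.55 + 72 @ $26.10 = $4,506.05
Total COGS = $8,003.70 + $392.80 + $4,506.05 = $12,902.55
Ending inventory: 63 @ $26.10 + 205 @ $27.85 = $7,353.55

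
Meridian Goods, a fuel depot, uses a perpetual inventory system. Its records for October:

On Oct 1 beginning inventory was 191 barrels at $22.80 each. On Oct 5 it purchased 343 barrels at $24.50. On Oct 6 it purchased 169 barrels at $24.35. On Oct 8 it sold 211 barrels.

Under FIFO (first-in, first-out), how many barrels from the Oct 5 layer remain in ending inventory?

323

Oct 8, 211 sold [FIFO — oldest first]: 191 @ $22.80 + 20 @ $24.50 = $4,844.80
Ending inventory: 323 @ $24.50 + 169 @ $24.35 = $12,028.65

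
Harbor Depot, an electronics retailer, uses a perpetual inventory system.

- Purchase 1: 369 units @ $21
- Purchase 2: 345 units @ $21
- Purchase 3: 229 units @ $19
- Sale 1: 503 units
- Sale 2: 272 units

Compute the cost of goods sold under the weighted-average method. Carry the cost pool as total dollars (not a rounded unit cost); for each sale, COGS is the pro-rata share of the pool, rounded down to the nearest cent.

COGS = $15,898.59

After Purchase 1: 369 on hand, pool $7,749.00 (≈ $21.0000 each)
After Purchase 2: 714 on hand, pool $14,994.00 (≈ $21.0000 each)
After Purchase 3: 943 on hand, pool $19,345.00 (≈ $20.5143 each)
Sale 1, sell 503: 503/943 × $19,345.00 → $10,318.70
Sale 2, sell 272: 272/440 × $9,026.30 → $5,579.89
Total COGS = $10,318.70 + $5,579.89 = $15,898.59
Ending inventory (cost pool remaining) = $3,446.41
Check: goods available $19,345.00 = COGS $15,898.59 + ending $3,446.41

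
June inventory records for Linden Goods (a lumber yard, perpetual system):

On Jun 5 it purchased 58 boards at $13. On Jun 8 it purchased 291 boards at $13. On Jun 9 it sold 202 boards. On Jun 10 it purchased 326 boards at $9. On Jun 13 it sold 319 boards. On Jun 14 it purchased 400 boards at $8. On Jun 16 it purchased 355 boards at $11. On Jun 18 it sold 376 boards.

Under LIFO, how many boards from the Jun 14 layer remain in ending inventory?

379

Jun 9, 202 sold [LIFO — newest first]: 202 @ $13 = $2,626
Jun 13, 319 sold [LIFO — newest first]: 319 @ $9 = $2,871
Jun 18, 376 sold [LIFO — newest first]: 355 @ $11 + 21 @ $8 = $4,073
Total COGS = $2,626 + $2,871 + $4,073 = $9,570
Ending inventory: 58 @ $13 + 89 @ $13 + 7 @ $9 + 379 @ $8 = $5,006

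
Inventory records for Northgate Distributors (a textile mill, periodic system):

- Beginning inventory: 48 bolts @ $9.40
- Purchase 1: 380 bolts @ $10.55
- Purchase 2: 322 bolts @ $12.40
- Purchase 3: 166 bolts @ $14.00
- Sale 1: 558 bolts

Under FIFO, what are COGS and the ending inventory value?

Sale 1 (558) [FIFO — oldest first]: 48 @ $9.40 + 380 @ $10.55 + 130 @ $12.40 = $6,072.20
Ending inventory: 192 @ $12.40 + 166 @ $14.00 = $4,704.80
Check: goods available $10,777.00 = COGS $6,072.20 + ending $4,704.80

COGS = $6,072.20; ending inventory = $4,704.80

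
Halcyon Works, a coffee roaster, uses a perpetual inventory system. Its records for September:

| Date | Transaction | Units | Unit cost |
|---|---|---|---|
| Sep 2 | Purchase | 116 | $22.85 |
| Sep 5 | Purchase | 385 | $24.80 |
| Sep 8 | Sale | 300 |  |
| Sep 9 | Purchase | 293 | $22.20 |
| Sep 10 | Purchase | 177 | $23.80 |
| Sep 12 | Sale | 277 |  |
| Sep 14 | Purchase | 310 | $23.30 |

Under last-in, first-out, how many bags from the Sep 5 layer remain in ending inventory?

85

Sep 8, 300 sold [LIFO — newest first]: 300 @ $24.80 = $7,440.00
Sep 12, 277 sold [LIFO — newest first]: 177 @ $23.80 + 100 @ $22.20 = $6,432.60
Total COGS = $7,440.00 + $6,432.60 = $13,872.60
Ending inventory: 116 @ $22.85 + 85 @ $24.80 + 193 @ $22.20 + 310 @ $23.30 = $16,266.20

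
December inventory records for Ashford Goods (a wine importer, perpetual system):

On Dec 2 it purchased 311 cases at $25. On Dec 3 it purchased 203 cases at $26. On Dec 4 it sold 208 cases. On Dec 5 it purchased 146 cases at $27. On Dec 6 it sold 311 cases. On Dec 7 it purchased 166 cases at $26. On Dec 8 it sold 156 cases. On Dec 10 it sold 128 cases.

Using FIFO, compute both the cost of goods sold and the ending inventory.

COGS = $20,713; ending inventory = $598

Dec 4, 208 sold [FIFO — oldest first]: 208 @ $25 = $5,200
Dec 6, 311 sold [FIFO — oldest first]: 103 @ $25 + 203 @ $26 + 5 @ $27 = $7,988
Dec 8, 156 sold [FIFO — oldest first]: 141 @ $27 + 15 @ $26 = $4,197
Dec 10, 128 sold [FIFO — oldest first]: 128 @ $26 = $3,328
Total COGS = $5,200 + $7,988 + $4,197 + $3,328 = $20,713
Ending inventory: 23 @ $26 = $598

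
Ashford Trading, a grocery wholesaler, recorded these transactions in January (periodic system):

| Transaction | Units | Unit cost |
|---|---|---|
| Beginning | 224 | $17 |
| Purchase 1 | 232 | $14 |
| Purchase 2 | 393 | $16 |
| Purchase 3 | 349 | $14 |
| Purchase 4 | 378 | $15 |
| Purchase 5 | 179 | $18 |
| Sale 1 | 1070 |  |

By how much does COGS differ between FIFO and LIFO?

$36

FIFO COGS: 224 @ $17 + 232 @ $14 + 393 @ $16 + 221 @ $14 = $16,438
LIFO COGS: 179 @ $18 + 378 @ $15 + 349 @ $14 + 164 @ $16 = $16,402
Difference = |$16,438 − $16,402| = $36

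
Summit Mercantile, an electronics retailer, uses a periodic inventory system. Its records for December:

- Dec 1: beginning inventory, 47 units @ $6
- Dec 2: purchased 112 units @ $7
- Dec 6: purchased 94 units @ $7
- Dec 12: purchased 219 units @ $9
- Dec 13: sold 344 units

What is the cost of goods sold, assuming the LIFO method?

Dec 13, 344 sold [LIFO — newest first]: 219 @ $9 + 94 @ $7 + 31 @ $7 = $2,846
Ending inventory: 47 @ $6 + 81 @ $7 = $849

COGS = $2,846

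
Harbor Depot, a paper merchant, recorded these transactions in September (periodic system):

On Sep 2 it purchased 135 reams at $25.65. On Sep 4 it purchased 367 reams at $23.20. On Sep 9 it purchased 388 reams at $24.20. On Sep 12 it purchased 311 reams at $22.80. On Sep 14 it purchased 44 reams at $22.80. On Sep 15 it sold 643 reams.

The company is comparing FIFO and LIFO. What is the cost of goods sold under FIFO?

COGS = $15,389.35

FIFO COGS: 135 @ $25.65 + 367 @ $23.20 + 141 @ $24.20 = $15,389.35
LIFO COGS: 44 @ $22.80 + 311 @ $22.80 + 288 @ $24.20 = $15,063.60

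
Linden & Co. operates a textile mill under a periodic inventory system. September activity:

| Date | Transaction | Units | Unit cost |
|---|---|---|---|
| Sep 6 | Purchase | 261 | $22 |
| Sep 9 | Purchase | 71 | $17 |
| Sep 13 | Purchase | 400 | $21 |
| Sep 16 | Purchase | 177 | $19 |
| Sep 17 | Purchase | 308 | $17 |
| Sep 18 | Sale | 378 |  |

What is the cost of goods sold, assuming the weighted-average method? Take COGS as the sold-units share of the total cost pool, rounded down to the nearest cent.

Sep 18, sell 378: 378/1217 × $23,948.00 → $7,438.24
Ending inventory (cost pool remaining) = $16,509.76

COGS = $7,438.24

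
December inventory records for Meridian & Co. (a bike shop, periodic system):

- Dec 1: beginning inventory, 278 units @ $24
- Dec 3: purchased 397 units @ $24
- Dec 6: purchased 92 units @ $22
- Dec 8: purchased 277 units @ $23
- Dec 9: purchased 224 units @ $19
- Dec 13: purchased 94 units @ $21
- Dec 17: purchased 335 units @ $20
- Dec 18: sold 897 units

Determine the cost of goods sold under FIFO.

COGS = $21,214

Dec 18, 897 sold [FIFO — oldest first]: 278 @ $24 + 397 @ $24 + 92 @ $22 + 130 @ $23 = $21,214
Ending inventory: 147 @ $23 + 224 @ $19 + 94 @ $21 + 335 @ $20 = $16,311
Check: goods available $37,525 = COGS $21,214 + ending $16,311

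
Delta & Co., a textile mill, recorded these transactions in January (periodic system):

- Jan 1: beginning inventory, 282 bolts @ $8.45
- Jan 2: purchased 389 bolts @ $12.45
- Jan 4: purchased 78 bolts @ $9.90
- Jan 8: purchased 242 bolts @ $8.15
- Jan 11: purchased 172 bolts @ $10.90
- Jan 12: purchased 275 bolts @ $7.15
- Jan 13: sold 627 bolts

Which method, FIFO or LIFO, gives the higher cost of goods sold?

FIFO

FIFO COGS: 282 @ $8.45 + 345 @ $12.45 = $6,678.15
LIFO COGS: 275 @ $7.15 + 172 @ $10.90 + 180 @ $8.15 = $5,308.05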